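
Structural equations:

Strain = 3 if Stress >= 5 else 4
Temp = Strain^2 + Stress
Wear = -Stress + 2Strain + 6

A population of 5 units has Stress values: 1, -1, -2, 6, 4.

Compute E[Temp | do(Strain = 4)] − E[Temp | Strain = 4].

1.1

Under do(Strain=4), Strain's equation is replaced by Strain=4 for every unit. Per-unit Temp: 17, 15, 14, 22, 20. Mean = 17.6.
Observing Strain=4 restricts to units where Strain's equation naturally yields 4: Stress ∈ {1, -1, -2, 4}. In that subpopulation Temp = 17, 15, 14, 20, mean 16.5.
Difference = 17.6 − 16.5 = 1.1.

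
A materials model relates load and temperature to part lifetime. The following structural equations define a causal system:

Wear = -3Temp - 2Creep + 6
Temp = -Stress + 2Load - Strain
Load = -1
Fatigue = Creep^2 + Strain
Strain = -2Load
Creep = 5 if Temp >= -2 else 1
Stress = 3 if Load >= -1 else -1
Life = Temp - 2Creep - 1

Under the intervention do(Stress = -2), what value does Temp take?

Under do(Stress=-2), the mechanism Stress = 3 if Load >= -1 else -1 is discarded; Stress is fixed at -2.
Strain = -2Load  [with Load=-1]  = 2
Temp = -Stress + 2Load - Strain  [with Stress=-2, Load=-1, Strain=2]  = -2

-2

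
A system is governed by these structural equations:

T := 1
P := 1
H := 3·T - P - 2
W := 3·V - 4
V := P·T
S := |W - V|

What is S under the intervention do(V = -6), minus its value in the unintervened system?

14

do(V=-6) replaces the equation V := P·T with the constant V = -6.
W = 3·V - 4  [with V=-6]  = -22
S = |W - V|  [with W=-22, V=-6]  = 16
Without intervention: V = P·T  [with P=1, T=1]  = 1; W = 3·V - 4  [with V=1]  = -1; S = |W - V|  [with W=-1, V=1]  = 2.
Change = 16 − 2 = 14.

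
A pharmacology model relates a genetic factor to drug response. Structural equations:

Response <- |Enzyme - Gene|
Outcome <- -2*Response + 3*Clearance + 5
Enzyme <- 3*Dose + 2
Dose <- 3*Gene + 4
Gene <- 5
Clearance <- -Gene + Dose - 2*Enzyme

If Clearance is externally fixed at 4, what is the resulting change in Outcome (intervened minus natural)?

324

The intervention breaks the incoming arrows to Clearance: Clearance <- -Gene + Dose - 2*Enzyme no longer applies, and Clearance = 4.
Dose = 3*Gene + 4  [with Gene=5]  = 19
Enzyme = 3*Dose + 2  [with Dose=19]  = 59
Response = |Enzyme - Gene|  [with Enzyme=59, Gene=5]  = 54
Outcome = -2*Response + 3*Clearance + 5  [with Response=54, Clearance=4]  = -91
Without intervention: Dose = 3*Gene + 4  [with Gene=5]  = 19; Enzyme = 3*Dose + 2  [with Dose=19]  = 59; Response = |Enzyme - Gene|  [with Enzyme=59, Gene=5]  = 54; Clearance = -Gene + Dose - 2*Enzyme  [with Gene=5, Dose=19, Enzyme=59]  = -104; Outcome = -2*Response + 3*Clearance + 5  [with Response=54, Clearance=-104]  = -415.
Change = -91 − (-415) = 324.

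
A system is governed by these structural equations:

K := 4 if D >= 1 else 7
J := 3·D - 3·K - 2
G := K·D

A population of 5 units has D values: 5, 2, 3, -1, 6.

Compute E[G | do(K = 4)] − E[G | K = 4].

do(K=4) breaks K's dependence on D. With K=4 fixed, G across the units is 20, 8, 12, -4, 24, mean 12.
Conditioning on K=4 selects the 4 unit(s) with D ∈ {5, 2, 3, 6}. Their G values: 20, 8, 12, 24. Mean = 16.
Difference = 12 − 16 = -4.

-4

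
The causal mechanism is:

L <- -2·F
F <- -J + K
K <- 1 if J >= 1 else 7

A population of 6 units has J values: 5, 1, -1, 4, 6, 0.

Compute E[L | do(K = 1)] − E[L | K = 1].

The intervention sets K=1 in all 6 units regardless of J. Recomputing L per unit gives 8, 0, -4, 6, 10, -2; average 3.
Conditioning on K=1 selects the 4 unit(s) with J ∈ {5, 1, 4, 6}. Their L values: 8, 0, 6, 10. Mean = 6.
Difference = 3 − 6 = -3.

-3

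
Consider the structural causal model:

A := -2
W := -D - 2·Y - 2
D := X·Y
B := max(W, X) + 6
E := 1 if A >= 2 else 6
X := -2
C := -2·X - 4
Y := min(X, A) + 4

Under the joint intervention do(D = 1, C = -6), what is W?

Setting D = 1, C = -6 by intervention discards those variables' equations.
Y = min(X, A) + 4  [with X=-2, A=-2]  = 2
W = -D - 2·Y - 2  [with D=1, Y=2]  = -7

-7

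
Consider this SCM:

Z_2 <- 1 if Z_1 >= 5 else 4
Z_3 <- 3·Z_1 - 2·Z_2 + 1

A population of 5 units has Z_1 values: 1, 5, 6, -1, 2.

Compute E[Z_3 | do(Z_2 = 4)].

0.8

The intervention sets Z_2=4 in all 5 units regardless of Z_1. Recomputing Z_3 per unit gives -4, 8, 11, -10, -1; average 0.8.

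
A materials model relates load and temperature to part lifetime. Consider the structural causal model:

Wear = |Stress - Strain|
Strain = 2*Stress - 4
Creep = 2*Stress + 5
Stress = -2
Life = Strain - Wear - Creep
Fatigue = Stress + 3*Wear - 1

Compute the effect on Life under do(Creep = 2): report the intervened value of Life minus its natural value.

-1

The intervention breaks the incoming arrows to Creep: Creep = 2*Stress + 5 no longer applies, and Creep = 2.
Strain = 2*Stress - 4  [with Stress=-2]  = -8
Wear = |Stress - Strain|  [with Stress=-2, Strain=-8]  = 6
Life = Strain - Wear - Creep  [with Strain=-8, Wear=6, Creep=2]  = -16
Without intervention: Strain = 2*Stress - 4  [with Stress=-2]  = -8; Creep = 2*Stress + 5  [with Stress=-2]  = 1; Wear = |Stress - Strain|  [with Stress=-2, Strain=-8]  = 6; Life = Strain - Wear - Creep  [with Strain=-8, Wear=6, Creep=1]  = -15.
Change = -16 − (-15) = -1.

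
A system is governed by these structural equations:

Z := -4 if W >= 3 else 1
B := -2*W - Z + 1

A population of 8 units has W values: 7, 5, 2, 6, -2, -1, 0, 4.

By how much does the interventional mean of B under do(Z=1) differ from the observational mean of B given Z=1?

-5.75

Every unit gets Z=1 under the intervention. B values become -14, -10, -4, -12, 4, 2, 0, -8; E[B|do(Z=1)] = -5.25.
E[B|Z=1] averages over only the 4 units with Z=1 (W = 2, -2, -1, 0): B = -4, 4, 2, 0, mean 0.5.
Difference = -5.25 − 0.5 = -5.75.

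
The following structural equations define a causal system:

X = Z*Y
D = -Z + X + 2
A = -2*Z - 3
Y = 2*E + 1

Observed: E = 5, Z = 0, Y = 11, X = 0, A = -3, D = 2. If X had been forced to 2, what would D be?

Under do(X=2), the mechanism X = Z*Y is discarded; X is fixed at 2.
D = -Z + X + 2  [with Z=0, X=2]  = 4

4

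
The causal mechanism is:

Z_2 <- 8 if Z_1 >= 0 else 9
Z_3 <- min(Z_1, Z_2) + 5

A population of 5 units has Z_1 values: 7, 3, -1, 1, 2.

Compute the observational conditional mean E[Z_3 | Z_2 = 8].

8.25

Conditioning on Z_2=8 selects the 4 unit(s) with Z_1 ∈ {7, 3, 1, 2}. Their Z_3 values: 12, 8, 6, 7. Mean = 8.25.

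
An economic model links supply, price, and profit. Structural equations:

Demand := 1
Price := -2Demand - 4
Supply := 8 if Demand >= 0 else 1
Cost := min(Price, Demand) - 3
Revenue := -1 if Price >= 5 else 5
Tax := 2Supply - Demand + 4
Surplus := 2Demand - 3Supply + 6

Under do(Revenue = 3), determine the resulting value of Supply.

do(Revenue=3) replaces the equation Revenue := -1 if Price >= 5 else 5 with the constant Revenue = 3.
Supply is not downstream of the intervention, so its value is determined by the original equations.
Supply = 8 if Demand >= 0 else 1  [with Demand=1]  = 8

8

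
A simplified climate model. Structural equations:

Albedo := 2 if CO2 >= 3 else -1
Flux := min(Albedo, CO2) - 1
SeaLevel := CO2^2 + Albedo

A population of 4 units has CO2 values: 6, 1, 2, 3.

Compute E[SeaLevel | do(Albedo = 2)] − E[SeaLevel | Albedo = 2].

The intervention sets Albedo=2 in all 4 units regardless of CO2. Recomputing SeaLevel per unit gives 38, 3, 6, 11; average 14.5.
E[SeaLevel|Albedo=2] averages over only the 2 units with Albedo=2 (CO2 = 6, 3): SeaLevel = 38, 11, mean 24.5.
Difference = 14.5 − 24.5 = -10.

-10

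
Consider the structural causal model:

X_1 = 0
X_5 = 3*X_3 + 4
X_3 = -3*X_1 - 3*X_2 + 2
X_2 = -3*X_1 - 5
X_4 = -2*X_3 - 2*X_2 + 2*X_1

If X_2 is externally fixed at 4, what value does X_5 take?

do(X_2=4) replaces the equation X_2 = -3*X_1 - 5 with the constant X_2 = 4.
X_3 = -3*X_1 - 3*X_2 + 2  [with X_1=0, X_2=4]  = -10
X_5 = 3*X_3 + 4  [with X_3=-10]  = -26

-26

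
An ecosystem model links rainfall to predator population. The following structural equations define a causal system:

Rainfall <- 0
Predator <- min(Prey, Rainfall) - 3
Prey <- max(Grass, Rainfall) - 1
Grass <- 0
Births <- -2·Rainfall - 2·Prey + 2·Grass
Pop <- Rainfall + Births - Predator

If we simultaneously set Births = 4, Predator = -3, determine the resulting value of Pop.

7

Setting Births = 4, Predator = -3 by intervention discards those variables' equations.
Pop = Rainfall + Births - Predator  [with Rainfall=0, Births=4, Predator=-3]  = 7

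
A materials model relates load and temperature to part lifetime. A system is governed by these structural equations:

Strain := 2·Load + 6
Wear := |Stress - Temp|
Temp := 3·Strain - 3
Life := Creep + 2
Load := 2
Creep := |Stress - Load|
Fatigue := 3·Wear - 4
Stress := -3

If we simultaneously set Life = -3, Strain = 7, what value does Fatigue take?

Under do(Life = -3, Strain = 7), each intervened variable's structural equation is replaced by its fixed value.
Temp = 3·Strain - 3  [with Strain=7]  = 18
Wear = |Stress - Temp|  [with Stress=-3, Temp=18]  = 21
Fatigue = 3·Wear - 4  [with Wear=21]  = 59

59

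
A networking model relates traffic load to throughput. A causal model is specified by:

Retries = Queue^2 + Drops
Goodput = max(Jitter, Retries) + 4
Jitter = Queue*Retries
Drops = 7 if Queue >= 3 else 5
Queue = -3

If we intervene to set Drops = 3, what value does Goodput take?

16

do(Drops=3) replaces the equation Drops = 7 if Queue >= 3 else 5 with the constant Drops = 3.
Retries = Queue^2 + Drops  [with Queue=-3, Drops=3]  = 12
Jitter = Queue*Retries  [with Queue=-3, Retries=12]  = -36
Goodput = max(Jitter, Retries) + 4  [with Jitter=-36, Retries=12]  = 16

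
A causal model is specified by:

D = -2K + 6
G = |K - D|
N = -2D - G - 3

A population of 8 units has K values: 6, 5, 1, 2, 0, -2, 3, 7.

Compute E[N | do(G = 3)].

-7

Under do(G=3), G's equation is replaced by G=3 for every unit. Per-unit N: 6, 2, -14, -10, -18, -26, -6, 10. Mean = -7.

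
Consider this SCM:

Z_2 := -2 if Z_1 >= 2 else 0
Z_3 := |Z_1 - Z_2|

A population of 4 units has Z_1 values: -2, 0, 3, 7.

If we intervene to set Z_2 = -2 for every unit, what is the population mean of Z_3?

4

do(Z_2=-2) breaks Z_2's dependence on Z_1. With Z_2=-2 fixed, Z_3 across the units is 0, 2, 5, 9, mean 4.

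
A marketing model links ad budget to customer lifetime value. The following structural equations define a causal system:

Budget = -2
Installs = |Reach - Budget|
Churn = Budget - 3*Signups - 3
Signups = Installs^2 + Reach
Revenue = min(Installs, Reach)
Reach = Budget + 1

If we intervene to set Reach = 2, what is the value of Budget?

Under do(Reach=2), the mechanism Reach = Budget + 1 is discarded; Reach is fixed at 2.
Budget is not downstream of the intervention, so its value is determined by the original equations.

-2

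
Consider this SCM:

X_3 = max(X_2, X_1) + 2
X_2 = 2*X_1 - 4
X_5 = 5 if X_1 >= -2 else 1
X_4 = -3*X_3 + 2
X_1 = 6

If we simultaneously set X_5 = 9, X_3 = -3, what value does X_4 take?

Under do(X_5 = 9, X_3 = -3), each intervened variable's structural equation is replaced by its fixed value.
X_4 = -3*X_3 + 2  [with X_3=-3]  = 11

11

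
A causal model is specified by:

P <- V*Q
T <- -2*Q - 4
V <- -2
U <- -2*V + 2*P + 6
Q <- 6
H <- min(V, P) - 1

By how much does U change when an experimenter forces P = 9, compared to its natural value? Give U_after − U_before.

42

The intervention breaks the incoming arrows to P: P <- V*Q no longer applies, and P = 9.
U = -2*V + 2*P + 6  [with V=-2, P=9]  = 28
Without intervention: P = V*Q  [with V=-2, Q=6]  = -12; U = -2*V + 2*P + 6  [with V=-2, P=-12]  = -14.
Change = 28 − (-14) = 42.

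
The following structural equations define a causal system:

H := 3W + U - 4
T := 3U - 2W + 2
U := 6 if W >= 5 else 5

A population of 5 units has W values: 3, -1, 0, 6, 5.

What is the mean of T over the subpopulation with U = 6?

9

E[T|U=6] averages over only the 2 units with U=6 (W = 6, 5): T = 8, 10, mean 9.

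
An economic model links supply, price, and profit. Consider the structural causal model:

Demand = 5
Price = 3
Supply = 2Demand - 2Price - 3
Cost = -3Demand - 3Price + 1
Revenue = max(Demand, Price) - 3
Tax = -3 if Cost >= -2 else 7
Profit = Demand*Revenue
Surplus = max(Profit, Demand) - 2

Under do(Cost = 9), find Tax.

Under do(Cost=9), the mechanism Cost = -3Demand - 3Price + 1 is discarded; Cost is fixed at 9.
Tax = -3 if Cost >= -2 else 7  [with Cost=9]  = -3

-3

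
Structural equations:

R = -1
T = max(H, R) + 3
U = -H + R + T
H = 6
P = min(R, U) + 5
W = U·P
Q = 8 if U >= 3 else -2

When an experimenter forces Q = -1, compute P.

4

do(Q=-1) replaces the equation Q = 8 if U >= 3 else -2 with the constant Q = -1.
Since P is not a descendant of the intervened variable, it is unaffected.
T = max(H, R) + 3  [with H=6, R=-1]  = 9
U = -H + R + T  [with H=6, R=-1, T=9]  = 2
P = min(R, U) + 5  [with R=-1, U=2]  = 4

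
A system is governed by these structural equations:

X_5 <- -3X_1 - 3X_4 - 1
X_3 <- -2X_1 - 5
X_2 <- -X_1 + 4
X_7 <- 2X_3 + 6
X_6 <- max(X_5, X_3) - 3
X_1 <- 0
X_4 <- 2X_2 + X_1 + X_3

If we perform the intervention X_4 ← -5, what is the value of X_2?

The intervention breaks the incoming arrows to X_4: X_4 <- 2X_2 + X_1 + X_3 no longer applies, and X_4 = -5.
Since X_2 is not a descendant of the intervened variable, it is unaffected.
X_2 = -X_1 + 4  [with X_1=0]  = 4

4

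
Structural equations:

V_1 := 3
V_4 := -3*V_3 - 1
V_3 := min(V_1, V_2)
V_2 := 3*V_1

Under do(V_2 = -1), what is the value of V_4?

2

Under do(V_2=-1), the mechanism V_2 := 3*V_1 is discarded; V_2 is fixed at -1.
V_3 = min(V_1, V_2)  [with V_1=3, V_2=-1]  = -1
V_4 = -3*V_3 - 1  [with V_3=-1]  = 2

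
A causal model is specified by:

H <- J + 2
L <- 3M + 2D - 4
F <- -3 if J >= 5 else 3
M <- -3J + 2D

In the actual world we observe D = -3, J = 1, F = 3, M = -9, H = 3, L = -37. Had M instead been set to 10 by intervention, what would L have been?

Under do(M=10), the mechanism M <- -3J + 2D is discarded; M is fixed at 10.
L = 3M + 2D - 4  [with M=10, D=-3]  = 20

20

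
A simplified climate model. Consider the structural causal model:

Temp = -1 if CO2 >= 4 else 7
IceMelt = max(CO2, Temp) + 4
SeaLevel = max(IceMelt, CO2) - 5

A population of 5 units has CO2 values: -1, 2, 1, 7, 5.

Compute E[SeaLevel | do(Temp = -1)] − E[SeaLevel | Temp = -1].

Under do(Temp=-1), Temp's equation is replaced by Temp=-1 for every unit. Per-unit SeaLevel: -2, 1, 0, 6, 4. Mean = 1.8.
Conditioning on Temp=-1 selects the 2 unit(s) with CO2 ∈ {7, 5}. Their SeaLevel values: 6, 4. Mean = 5.
Difference = 1.8 − 5 = -3.2.

-3.2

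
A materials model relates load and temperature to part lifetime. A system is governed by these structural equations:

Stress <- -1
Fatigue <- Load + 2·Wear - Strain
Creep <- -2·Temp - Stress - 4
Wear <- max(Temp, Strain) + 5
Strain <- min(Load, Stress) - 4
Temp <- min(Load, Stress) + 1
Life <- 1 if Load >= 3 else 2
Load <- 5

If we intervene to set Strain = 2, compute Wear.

The intervention breaks the incoming arrows to Strain: Strain <- min(Load, Stress) - 4 no longer applies, and Strain = 2.
Temp = min(Load, Stress) + 1  [with Load=5, Stress=-1]  = 0
Wear = max(Temp, Strain) + 5  [with Temp=0, Strain=2]  = 7

7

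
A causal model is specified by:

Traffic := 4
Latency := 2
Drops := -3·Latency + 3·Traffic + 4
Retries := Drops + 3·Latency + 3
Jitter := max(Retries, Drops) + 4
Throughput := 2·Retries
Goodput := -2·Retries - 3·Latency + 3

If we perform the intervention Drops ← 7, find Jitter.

20

do(Drops=7) replaces the equation Drops := -3·Latency + 3·Traffic + 4 with the constant Drops = 7.
Retries = Drops + 3·Latency + 3  [with Drops=7, Latency=2]  = 16
Jitter = max(Retries, Drops) + 4  [with Retries=16, Drops=7]  = 20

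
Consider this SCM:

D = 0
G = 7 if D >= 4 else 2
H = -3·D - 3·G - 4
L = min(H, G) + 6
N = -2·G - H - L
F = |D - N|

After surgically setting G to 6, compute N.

26

do(G=6) replaces the equation G = 7 if D >= 4 else 2 with the constant G = 6.
H = -3·D - 3·G - 4  [with D=0, G=6]  = -22
L = min(H, G) + 6  [with H=-22, G=6]  = -16
N = -2·G - H - L  [with G=6, H=-22, L=-16]  = 26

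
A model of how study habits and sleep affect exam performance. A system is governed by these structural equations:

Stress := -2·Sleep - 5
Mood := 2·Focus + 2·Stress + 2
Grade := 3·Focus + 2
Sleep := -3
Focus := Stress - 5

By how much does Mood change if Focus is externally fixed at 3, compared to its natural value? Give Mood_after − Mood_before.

The intervention breaks the incoming arrows to Focus: Focus := Stress - 5 no longer applies, and Focus = 3.
Stress = -2·Sleep - 5  [with Sleep=-3]  = 1
Mood = 2·Focus + 2·Stress + 2  [with Focus=3, Stress=1]  = 10
Without intervention: Stress = -2·Sleep - 5  [with Sleep=-3]  = 1; Focus = Stress - 5  [with Stress=1]  = -4; Mood = 2·Focus + 2·Stress + 2  [with Focus=-4, Stress=1]  = -4.
Change = 10 − (-4) = 14.

14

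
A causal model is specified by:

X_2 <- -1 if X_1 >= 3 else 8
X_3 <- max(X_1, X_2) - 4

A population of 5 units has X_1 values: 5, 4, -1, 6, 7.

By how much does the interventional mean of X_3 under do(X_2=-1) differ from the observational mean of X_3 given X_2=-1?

-1.3

Under do(X_2=-1), X_2's equation is replaced by X_2=-1 for every unit. Per-unit X_3: 1, 0, -5, 2, 3. Mean = 0.2.
E[X_3|X_2=-1] averages over only the 4 units with X_2=-1 (X_1 = 5, 4, 6, 7): X_3 = 1, 0, 2, 3, mean 1.5.
Difference = 0.2 − 1.5 = -1.3.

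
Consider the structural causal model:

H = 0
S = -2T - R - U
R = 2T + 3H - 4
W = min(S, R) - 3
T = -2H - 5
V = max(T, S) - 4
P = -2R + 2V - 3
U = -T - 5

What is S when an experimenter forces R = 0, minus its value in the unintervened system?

Intervening sets R = 0 and removes its equation (R = 2T + 3H - 4).
T = -2H - 5  [with H=0]  = -5
U = -T - 5  [with T=-5]  = 0
S = -2T - R - U  [with T=-5, R=0, U=0]  = 10
Without intervention: T = -2H - 5  [with H=0]  = -5; U = -T - 5  [with T=-5]  = 0; R = 2T + 3H - 4  [with T=-5, H=0]  = -14; S = -2T - R - U  [with T=-5, R=-14, U=0]  = 24.
Change = 10 − 24 = -14.

-14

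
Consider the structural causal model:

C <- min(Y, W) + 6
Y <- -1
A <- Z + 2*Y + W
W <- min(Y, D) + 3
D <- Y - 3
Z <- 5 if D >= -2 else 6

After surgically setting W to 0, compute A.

4

Intervening sets W = 0 and removes its equation (W <- min(Y, D) + 3).
D = Y - 3  [with Y=-1]  = -4
Z = 5 if D >= -2 else 6  [with D=-4]  = 6
A = Z + 2*Y + W  [with Z=6, Y=-1, W=0]  = 4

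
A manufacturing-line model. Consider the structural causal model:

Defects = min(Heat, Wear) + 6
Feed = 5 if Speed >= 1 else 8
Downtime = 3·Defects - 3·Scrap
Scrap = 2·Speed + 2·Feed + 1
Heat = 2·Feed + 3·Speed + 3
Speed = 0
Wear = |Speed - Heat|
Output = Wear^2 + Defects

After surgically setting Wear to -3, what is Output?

12

The intervention breaks the incoming arrows to Wear: Wear = |Speed - Heat| no longer applies, and Wear = -3.
Feed = 5 if Speed >= 1 else 8  [with Speed=0]  = 8
Heat = 2·Feed + 3·Speed + 3  [with Feed=8, Speed=0]  = 19
Defects = min(Heat, Wear) + 6  [with Heat=19, Wear=-3]  = 3
Output = Wear^2 + Defects  [with Wear=-3, Defects=3]  = 12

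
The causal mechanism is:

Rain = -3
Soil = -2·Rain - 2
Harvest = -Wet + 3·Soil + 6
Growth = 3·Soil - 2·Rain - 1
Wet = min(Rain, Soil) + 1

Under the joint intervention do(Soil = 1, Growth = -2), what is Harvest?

11

Setting Soil = 1, Growth = -2 by intervention discards those variables' equations.
Wet = min(Rain, Soil) + 1  [with Rain=-3, Soil=1]  = -2
Harvest = -Wet + 3·Soil + 6  [with Wet=-2, Soil=1]  = 11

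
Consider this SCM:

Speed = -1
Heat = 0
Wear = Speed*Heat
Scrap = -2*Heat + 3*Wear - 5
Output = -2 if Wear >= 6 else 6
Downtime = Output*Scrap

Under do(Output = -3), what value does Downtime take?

The intervention breaks the incoming arrows to Output: Output = -2 if Wear >= 6 else 6 no longer applies, and Output = -3.
Wear = Speed*Heat  [with Speed=-1, Heat=0]  = 0
Scrap = -2*Heat + 3*Wear - 5  [with Heat=0, Wear=0]  = -5
Downtime = Output*Scrap  [with Output=-3, Scrap=-5]  = 15

15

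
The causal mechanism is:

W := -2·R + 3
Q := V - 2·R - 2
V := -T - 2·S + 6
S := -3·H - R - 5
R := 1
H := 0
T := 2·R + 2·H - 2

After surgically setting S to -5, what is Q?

The intervention breaks the incoming arrows to S: S := -3·H - R - 5 no longer applies, and S = -5.
T = 2·R + 2·H - 2  [with R=1, H=0]  = 0
V = -T - 2·S + 6  [with T=0, S=-5]  = 16
Q = V - 2·R - 2  [with V=16, R=1]  = 12

12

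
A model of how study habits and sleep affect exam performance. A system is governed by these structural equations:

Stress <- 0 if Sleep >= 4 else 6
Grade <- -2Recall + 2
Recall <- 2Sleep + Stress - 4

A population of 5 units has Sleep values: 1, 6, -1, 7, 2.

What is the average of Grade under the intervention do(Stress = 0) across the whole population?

do(Stress=0) breaks Stress's dependence on Sleep. With Stress=0 fixed, Grade across the units is 6, -14, 14, -18, 2, mean -2.

-2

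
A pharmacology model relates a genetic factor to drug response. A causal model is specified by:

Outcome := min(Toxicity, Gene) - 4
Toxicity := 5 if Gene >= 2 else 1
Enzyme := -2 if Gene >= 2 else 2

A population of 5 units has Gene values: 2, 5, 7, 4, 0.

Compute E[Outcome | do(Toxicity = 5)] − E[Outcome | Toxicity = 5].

Every unit gets Toxicity=5 under the intervention. Outcome values become -2, 1, 1, 0, -4; E[Outcome|do(Toxicity=5)] = -0.8.
Conditioning on Toxicity=5 selects the 4 unit(s) with Gene ∈ {2, 5, 7, 4}. Their Outcome values: -2, 1, 1, 0. Mean = 0.
Difference = -0.8 − 0 = -0.8.

-0.8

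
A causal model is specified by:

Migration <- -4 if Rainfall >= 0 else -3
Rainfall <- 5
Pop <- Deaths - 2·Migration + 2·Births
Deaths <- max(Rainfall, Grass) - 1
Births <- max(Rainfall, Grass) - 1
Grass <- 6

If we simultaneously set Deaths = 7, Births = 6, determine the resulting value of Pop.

27

The joint intervention fixes Deaths = 7, Births = 6, removing each variable's own equation.
Migration = -4 if Rainfall >= 0 else -3  [with Rainfall=5]  = -4
Pop = Deaths - 2·Migration + 2·Births  [with Deaths=7, Migration=-4, Births=6]  = 27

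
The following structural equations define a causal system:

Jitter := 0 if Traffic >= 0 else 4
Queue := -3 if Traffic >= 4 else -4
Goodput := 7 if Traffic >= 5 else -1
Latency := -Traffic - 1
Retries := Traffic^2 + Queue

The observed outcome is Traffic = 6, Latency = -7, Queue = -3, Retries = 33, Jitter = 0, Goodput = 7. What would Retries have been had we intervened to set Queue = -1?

35

The intervention breaks the incoming arrows to Queue: Queue := -3 if Traffic >= 4 else -4 no longer applies, and Queue = -1.
Retries = Traffic^2 + Queue  [with Traffic=6, Queue=-1]  = 35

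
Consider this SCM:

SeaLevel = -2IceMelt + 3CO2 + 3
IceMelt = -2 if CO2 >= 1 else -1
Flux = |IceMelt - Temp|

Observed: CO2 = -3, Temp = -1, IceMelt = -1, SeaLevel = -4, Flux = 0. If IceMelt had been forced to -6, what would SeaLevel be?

The intervention breaks the incoming arrows to IceMelt: IceMelt = -2 if CO2 >= 1 else -1 no longer applies, and IceMelt = -6.
SeaLevel = -2IceMelt + 3CO2 + 3  [with IceMelt=-6, CO2=-3]  = 6

6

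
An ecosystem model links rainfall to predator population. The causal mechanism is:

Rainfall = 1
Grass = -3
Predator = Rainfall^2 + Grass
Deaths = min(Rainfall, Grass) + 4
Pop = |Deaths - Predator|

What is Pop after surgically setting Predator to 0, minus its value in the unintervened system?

do(Predator=0) replaces the equation Predator = Rainfall^2 + Grass with the constant Predator = 0.
Deaths = min(Rainfall, Grass) + 4  [with Rainfall=1, Grass=-3]  = 1
Pop = |Deaths - Predator|  [with Deaths=1, Predator=0]  = 1
Without intervention: Predator = Rainfall^2 + Grass  [with Rainfall=1, Grass=-3]  = -2; Deaths = min(Rainfall, Grass) + 4  [with Rainfall=1, Grass=-3]  = 1; Pop = |Deaths - Predator|  [with Deaths=1, Predator=-2]  = 3.
Change = 1 − 3 = -2.

-2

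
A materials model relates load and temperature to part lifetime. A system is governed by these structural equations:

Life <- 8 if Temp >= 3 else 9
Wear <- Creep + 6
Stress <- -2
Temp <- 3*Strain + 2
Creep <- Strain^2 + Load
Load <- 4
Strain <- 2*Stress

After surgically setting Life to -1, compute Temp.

Under do(Life=-1), the mechanism Life <- 8 if Temp >= 3 else 9 is discarded; Life is fixed at -1.
Since Temp is not a descendant of the intervened variable, it is unaffected.
Strain = 2*Stress  [with Stress=-2]  = -4
Temp = 3*Strain + 2  [with Strain=-4]  = -10

-10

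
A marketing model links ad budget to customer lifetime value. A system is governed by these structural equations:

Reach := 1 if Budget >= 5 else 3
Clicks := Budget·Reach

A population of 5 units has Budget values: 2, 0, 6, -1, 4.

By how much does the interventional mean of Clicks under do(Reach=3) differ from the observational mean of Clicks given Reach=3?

do(Reach=3) breaks Reach's dependence on Budget. With Reach=3 fixed, Clicks across the units is 6, 0, 18, -3, 12, mean 6.6.
E[Clicks|Reach=3] averages over only the 4 units with Reach=3 (Budget = 2, 0, -1, 4): Clicks = 6, 0, -3, 12, mean 3.75.
Difference = 6.6 − 3.75 = 2.85.

2.85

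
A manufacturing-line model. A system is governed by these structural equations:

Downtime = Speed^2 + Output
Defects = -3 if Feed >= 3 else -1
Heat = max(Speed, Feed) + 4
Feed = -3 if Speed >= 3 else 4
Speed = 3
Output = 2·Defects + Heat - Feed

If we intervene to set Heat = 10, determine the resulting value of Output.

11

do(Heat=10) replaces the equation Heat = max(Speed, Feed) + 4 with the constant Heat = 10.
Feed = -3 if Speed >= 3 else 4  [with Speed=3]  = -3
Defects = -3 if Feed >= 3 else -1  [with Feed=-3]  = -1
Output = 2·Defects + Heat - Feed  [with Defects=-1, Heat=10, Feed=-3]  = 11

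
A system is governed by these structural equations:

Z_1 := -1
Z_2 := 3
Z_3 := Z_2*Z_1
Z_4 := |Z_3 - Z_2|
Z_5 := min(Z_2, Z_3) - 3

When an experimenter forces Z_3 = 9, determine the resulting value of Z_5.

0

do(Z_3=9) replaces the equation Z_3 := Z_2*Z_1 with the constant Z_3 = 9.
Z_5 = min(Z_2, Z_3) - 3  [with Z_2=3, Z_3=9]  = 0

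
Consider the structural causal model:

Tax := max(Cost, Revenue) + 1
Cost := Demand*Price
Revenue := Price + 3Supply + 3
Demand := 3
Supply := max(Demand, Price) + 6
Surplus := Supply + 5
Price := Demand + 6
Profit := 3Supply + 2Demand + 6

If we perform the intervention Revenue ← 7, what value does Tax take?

The intervention breaks the incoming arrows to Revenue: Revenue := Price + 3Supply + 3 no longer applies, and Revenue = 7.
Price = Demand + 6  [with Demand=3]  = 9
Cost = Demand*Price  [with Demand=3, Price=9]  = 27
Tax = max(Cost, Revenue) + 1  [with Cost=27, Revenue=7]  = 28

28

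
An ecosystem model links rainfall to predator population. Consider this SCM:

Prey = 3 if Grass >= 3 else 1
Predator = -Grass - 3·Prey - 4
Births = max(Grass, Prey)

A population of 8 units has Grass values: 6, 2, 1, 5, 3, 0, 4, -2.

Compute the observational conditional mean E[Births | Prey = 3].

4.5

Conditioning on Prey=3 selects the 4 unit(s) with Grass ∈ {6, 5, 3, 4}. Their Births values: 6, 5, 3, 4. Mean = 4.5.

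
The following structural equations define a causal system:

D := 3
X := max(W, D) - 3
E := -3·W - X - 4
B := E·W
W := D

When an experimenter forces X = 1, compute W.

Under do(X=1), the mechanism X := max(W, D) - 3 is discarded; X is fixed at 1.
Since W is not a descendant of the intervened variable, it is unaffected.
W = D  [with D=3]  = 3

3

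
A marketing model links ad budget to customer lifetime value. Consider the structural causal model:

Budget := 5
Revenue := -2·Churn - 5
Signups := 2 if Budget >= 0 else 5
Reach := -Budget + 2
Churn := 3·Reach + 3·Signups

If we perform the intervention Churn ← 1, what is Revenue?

-7

Intervening sets Churn = 1 and removes its equation (Churn := 3·Reach + 3·Signups).
Revenue = -2·Churn - 5  [with Churn=1]  = -7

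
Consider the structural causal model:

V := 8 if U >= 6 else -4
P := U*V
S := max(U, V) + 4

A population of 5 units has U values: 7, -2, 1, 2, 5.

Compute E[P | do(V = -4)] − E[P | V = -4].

-4.4

Every unit gets V=-4 under the intervention. P values become -28, 8, -4, -8, -20; E[P|do(V=-4)] = -10.4.
Conditioning on V=-4 selects the 4 unit(s) with U ∈ {-2, 1, 2, 5}. Their P values: 8, -4, -8, -20. Mean = -6.
Difference = -10.4 − (-6) = -4.4.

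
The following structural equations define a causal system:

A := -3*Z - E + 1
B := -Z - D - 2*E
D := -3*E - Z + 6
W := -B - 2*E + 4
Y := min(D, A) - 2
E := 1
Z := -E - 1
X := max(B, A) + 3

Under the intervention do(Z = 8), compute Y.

Under do(Z=8), the mechanism Z := -E - 1 is discarded; Z is fixed at 8.
D = -3*E - Z + 6  [with E=1, Z=8]  = -5
A = -3*Z - E + 1  [with Z=8, E=1]  = -24
Y = min(D, A) - 2  [with D=-5, A=-24]  = -26

-26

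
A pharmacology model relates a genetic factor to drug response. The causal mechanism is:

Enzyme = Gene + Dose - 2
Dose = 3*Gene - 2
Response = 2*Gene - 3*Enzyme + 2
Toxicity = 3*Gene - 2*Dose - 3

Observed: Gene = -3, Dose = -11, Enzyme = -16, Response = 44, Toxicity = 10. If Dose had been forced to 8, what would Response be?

-13

Under do(Dose=8), the mechanism Dose = 3*Gene - 2 is discarded; Dose is fixed at 8.
Enzyme = Gene + Dose - 2  [with Gene=-3, Dose=8]  = 3
Response = 2*Gene - 3*Enzyme + 2  [with Gene=-3, Enzyme=3]  = -13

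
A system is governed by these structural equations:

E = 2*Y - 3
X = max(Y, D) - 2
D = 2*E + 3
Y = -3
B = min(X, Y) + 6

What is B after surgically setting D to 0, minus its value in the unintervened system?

do(D=0) replaces the equation D = 2*E + 3 with the constant D = 0.
X = max(Y, D) - 2  [with Y=-3, D=0]  = -2
B = min(X, Y) + 6  [with X=-2, Y=-3]  = 3
Without intervention: E = 2*Y - 3  [with Y=-3]  = -9; D = 2*E + 3  [with E=-9]  = -15; X = max(Y, D) - 2  [with Y=-3, D=-15]  = -5; B = min(X, Y) + 6  [with X=-5, Y=-3]  = 1.
Change = 3 − 1 = 2.

2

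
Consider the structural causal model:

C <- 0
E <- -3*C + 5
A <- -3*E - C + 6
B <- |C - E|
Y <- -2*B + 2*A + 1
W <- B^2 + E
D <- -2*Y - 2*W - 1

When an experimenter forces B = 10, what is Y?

-37

Intervening sets B = 10 and removes its equation (B <- |C - E|).
E = -3*C + 5  [with C=0]  = 5
A = -3*E - C + 6  [with E=5, C=0]  = -9
Y = -2*B + 2*A + 1  [with B=10, A=-9]  = -37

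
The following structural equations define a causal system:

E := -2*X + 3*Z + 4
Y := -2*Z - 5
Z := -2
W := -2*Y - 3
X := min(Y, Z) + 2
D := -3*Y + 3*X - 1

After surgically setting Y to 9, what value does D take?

-28

do(Y=9) replaces the equation Y := -2*Z - 5 with the constant Y = 9.
X = min(Y, Z) + 2  [with Y=9, Z=-2]  = 0
D = -3*Y + 3*X - 1  [with Y=9, X=0]  = -28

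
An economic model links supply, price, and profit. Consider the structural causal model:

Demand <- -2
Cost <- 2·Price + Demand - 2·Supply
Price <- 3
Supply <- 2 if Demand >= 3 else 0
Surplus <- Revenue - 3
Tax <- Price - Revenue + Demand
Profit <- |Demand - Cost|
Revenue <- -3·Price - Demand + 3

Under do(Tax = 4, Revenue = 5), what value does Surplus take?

2

Under do(Tax = 4, Revenue = 5), each intervened variable's structural equation is replaced by its fixed value.
Surplus = Revenue - 3  [with Revenue=5]  = 2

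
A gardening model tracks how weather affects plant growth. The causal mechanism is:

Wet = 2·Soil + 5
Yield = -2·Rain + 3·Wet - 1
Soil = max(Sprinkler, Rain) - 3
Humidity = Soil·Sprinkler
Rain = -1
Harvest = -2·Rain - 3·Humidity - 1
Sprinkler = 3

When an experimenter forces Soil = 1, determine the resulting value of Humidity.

do(Soil=1) replaces the equation Soil = max(Sprinkler, Rain) - 3 with the constant Soil = 1.
Humidity = Soil·Sprinkler  [with Soil=1, Sprinkler=3]  = 3

3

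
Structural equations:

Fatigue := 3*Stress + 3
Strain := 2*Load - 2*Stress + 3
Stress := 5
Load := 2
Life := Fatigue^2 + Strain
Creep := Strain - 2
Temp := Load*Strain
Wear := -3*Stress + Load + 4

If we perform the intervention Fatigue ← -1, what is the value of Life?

do(Fatigue=-1) replaces the equation Fatigue := 3*Stress + 3 with the constant Fatigue = -1.
Strain = 2*Load - 2*Stress + 3  [with Load=2, Stress=5]  = -3
Life = Fatigue^2 + Strain  [with Fatigue=-1, Strain=-3]  = -2

-2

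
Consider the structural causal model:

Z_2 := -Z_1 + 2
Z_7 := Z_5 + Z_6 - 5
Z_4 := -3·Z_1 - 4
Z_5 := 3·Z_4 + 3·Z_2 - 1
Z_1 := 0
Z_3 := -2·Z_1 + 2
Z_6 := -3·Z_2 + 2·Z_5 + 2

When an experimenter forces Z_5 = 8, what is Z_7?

15

Under do(Z_5=8), the mechanism Z_5 := 3·Z_4 + 3·Z_2 - 1 is discarded; Z_5 is fixed at 8.
Z_2 = -Z_1 + 2  [with Z_1=0]  = 2
Z_6 = -3·Z_2 + 2·Z_5 + 2  [with Z_2=2, Z_5=8]  = 12
Z_7 = Z_5 + Z_6 - 5  [with Z_5=8, Z_6=12]  = 15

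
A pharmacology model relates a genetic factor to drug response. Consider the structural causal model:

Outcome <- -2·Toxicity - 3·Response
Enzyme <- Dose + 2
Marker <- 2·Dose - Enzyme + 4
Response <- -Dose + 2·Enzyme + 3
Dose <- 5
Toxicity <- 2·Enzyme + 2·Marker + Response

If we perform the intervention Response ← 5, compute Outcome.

Under do(Response=5), the mechanism Response <- -Dose + 2·Enzyme + 3 is discarded; Response is fixed at 5.
Enzyme = Dose + 2  [with Dose=5]  = 7
Marker = 2·Dose - Enzyme + 4  [with Dose=5, Enzyme=7]  = 7
Toxicity = 2·Enzyme + 2·Marker + Response  [with Enzyme=7, Marker=7, Response=5]  = 33
Outcome = -2·Toxicity - 3·Response  [with Toxicity=33, Response=5]  = -81

-81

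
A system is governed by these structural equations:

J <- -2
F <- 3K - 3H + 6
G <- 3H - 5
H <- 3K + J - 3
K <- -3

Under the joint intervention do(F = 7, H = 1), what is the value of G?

The joint intervention fixes F = 7, H = 1, removing each variable's own equation.
G = 3H - 5  [with H=1]  = -2

-2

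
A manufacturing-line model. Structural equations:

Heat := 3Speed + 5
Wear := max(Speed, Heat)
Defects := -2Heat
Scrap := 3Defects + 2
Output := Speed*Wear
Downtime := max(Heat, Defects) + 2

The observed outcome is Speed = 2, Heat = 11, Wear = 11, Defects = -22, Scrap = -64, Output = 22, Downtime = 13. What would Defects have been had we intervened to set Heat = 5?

-10

Under do(Heat=5), the mechanism Heat := 3Speed + 5 is discarded; Heat is fixed at 5.
Defects = -2Heat  [with Heat=5]  = -10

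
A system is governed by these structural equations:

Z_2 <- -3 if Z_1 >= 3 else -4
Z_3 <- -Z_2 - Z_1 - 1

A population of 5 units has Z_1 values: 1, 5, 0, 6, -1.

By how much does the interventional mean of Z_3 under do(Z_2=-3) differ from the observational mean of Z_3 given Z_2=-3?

3.3

Under do(Z_2=-3), Z_2's equation is replaced by Z_2=-3 for every unit. Per-unit Z_3: 1, -3, 2, -4, 3. Mean = -0.2.
Observing Z_2=-3 restricts to units where Z_2's equation naturally yields -3: Z_1 ∈ {5, 6}. In that subpopulation Z_3 = -3, -4, mean -3.5.
Difference = -0.2 − (-3.5) = 3.3.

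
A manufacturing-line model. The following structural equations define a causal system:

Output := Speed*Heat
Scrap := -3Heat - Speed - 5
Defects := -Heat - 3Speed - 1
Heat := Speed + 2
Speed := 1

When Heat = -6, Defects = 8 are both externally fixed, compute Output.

-6

Under do(Heat = -6, Defects = 8), each intervened variable's structural equation is replaced by its fixed value.
Output = Speed*Heat  [with Speed=1, Heat=-6]  = -6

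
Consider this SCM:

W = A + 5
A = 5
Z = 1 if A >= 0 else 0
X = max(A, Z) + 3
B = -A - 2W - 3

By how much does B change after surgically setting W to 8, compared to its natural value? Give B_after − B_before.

Intervening sets W = 8 and removes its equation (W = A + 5).
B = -A - 2W - 3  [with A=5, W=8]  = -24
Without intervention: W = A + 5  [with A=5]  = 10; B = -A - 2W - 3  [with A=5, W=10]  = -28.
Change = -24 − (-28) = 4.

4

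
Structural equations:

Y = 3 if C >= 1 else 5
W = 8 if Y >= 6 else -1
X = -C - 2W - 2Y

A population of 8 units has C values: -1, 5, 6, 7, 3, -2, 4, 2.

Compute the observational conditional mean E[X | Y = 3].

-8.5

Observing Y=3 restricts to units where Y's equation naturally yields 3: C ∈ {5, 6, 7, 3, 4, 2}. In that subpopulation X = -9, -10, -11, -7, -8, -6, mean -8.5.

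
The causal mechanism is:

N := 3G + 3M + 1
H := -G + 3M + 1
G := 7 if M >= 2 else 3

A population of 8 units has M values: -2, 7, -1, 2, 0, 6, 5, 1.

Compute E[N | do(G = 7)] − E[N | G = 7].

The intervention sets G=7 in all 8 units regardless of M. Recomputing N per unit gives 16, 43, 19, 28, 22, 40, 37, 25; average 28.75.
Conditioning on G=7 selects the 4 unit(s) with M ∈ {7, 2, 6, 5}. Their N values: 43, 28, 40, 37. Mean = 37.
Difference = 28.75 − 37 = -8.25.

-8.25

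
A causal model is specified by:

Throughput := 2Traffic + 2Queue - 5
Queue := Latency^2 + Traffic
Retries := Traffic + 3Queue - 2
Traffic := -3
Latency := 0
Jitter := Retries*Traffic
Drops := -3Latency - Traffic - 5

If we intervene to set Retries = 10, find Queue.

do(Retries=10) replaces the equation Retries := Traffic + 3Queue - 2 with the constant Retries = 10.
Queue is not downstream of the intervention, so its value is determined by the original equations.
Queue = Latency^2 + Traffic  [with Latency=0, Traffic=-3]  = -3

-3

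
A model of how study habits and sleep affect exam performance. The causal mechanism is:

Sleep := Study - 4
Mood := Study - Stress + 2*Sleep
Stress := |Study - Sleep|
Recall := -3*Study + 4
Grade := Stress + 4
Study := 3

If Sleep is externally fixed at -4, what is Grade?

Under do(Sleep=-4), the mechanism Sleep := Study - 4 is discarded; Sleep is fixed at -4.
Stress = |Study - Sleep|  [with Study=3, Sleep=-4]  = 7
Grade = Stress + 4  [with Stress=7]  = 11

11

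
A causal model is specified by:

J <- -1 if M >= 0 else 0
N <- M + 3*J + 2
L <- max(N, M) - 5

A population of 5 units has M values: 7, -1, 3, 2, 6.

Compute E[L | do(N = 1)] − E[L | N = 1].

2.3

Every unit gets N=1 under the intervention. L values become 2, -4, -2, -3, 1; E[L|do(N=1)] = -1.2.
Conditioning on N=1 selects the 2 unit(s) with M ∈ {-1, 2}. Their L values: -4, -3. Mean = -3.5.
Difference = -1.2 − (-3.5) = 2.3.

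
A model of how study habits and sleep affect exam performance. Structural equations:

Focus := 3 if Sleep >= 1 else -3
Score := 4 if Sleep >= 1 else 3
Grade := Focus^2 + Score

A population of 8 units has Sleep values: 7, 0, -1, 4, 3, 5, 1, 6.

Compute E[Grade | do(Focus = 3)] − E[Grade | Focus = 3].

do(Focus=3) breaks Focus's dependence on Sleep. With Focus=3 fixed, Grade across the units is 13, 12, 12, 13, 13, 13, 13, 13, mean 12.75.
Observing Focus=3 restricts to units where Focus's equation naturally yields 3: Sleep ∈ {7, 4, 3, 5, 1, 6}. In that subpopulation Grade = 13, 13, 13, 13, 13, 13, mean 13.
Difference = 12.75 − 13 = -0.25.

-0.25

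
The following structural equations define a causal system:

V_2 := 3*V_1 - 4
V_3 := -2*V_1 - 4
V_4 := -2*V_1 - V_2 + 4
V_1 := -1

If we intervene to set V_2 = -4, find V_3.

The intervention breaks the incoming arrows to V_2: V_2 := 3*V_1 - 4 no longer applies, and V_2 = -4.
Since V_3 is not a descendant of the intervened variable, it is unaffected.
V_3 = -2*V_1 - 4  [with V_1=-1]  = -2

-2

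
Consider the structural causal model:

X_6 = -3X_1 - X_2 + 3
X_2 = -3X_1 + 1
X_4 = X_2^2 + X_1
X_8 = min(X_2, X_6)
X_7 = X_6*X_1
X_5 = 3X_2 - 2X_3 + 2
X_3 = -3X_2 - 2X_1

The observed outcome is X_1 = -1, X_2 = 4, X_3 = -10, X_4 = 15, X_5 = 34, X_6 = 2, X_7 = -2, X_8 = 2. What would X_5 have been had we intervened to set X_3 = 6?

2

do(X_3=6) replaces the equation X_3 = -3X_2 - 2X_1 with the constant X_3 = 6.
X_2 = -3X_1 + 1  [with X_1=-1]  = 4
X_5 = 3X_2 - 2X_3 + 2  [with X_2=4, X_3=6]  = 2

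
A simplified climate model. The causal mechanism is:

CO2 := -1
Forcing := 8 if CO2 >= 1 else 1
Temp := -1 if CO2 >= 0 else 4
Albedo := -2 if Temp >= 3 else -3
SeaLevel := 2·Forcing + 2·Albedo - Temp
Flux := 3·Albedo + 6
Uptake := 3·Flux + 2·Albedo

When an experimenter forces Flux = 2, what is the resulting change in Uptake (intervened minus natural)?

Intervening sets Flux = 2 and removes its equation (Flux := 3·Albedo + 6).
Temp = -1 if CO2 >= 0 else 4  [with CO2=-1]  = 4
Albedo = -2 if Temp >= 3 else -3  [with Temp=4]  = -2
Uptake = 3·Flux + 2·Albedo  [with Flux=2, Albedo=-2]  = 2
Without intervention: Temp = -1 if CO2 >= 0 else 4  [with CO2=-1]  = 4; Albedo = -2 if Temp >= 3 else -3  [with Temp=4]  = -2; Flux = 3·Albedo + 6  [with Albedo=-2]  = 0; Uptake = 3·Flux + 2·Albedo  [with Flux=0, Albedo=-2]  = -4.
Change = 2 − (-4) = 6.

6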